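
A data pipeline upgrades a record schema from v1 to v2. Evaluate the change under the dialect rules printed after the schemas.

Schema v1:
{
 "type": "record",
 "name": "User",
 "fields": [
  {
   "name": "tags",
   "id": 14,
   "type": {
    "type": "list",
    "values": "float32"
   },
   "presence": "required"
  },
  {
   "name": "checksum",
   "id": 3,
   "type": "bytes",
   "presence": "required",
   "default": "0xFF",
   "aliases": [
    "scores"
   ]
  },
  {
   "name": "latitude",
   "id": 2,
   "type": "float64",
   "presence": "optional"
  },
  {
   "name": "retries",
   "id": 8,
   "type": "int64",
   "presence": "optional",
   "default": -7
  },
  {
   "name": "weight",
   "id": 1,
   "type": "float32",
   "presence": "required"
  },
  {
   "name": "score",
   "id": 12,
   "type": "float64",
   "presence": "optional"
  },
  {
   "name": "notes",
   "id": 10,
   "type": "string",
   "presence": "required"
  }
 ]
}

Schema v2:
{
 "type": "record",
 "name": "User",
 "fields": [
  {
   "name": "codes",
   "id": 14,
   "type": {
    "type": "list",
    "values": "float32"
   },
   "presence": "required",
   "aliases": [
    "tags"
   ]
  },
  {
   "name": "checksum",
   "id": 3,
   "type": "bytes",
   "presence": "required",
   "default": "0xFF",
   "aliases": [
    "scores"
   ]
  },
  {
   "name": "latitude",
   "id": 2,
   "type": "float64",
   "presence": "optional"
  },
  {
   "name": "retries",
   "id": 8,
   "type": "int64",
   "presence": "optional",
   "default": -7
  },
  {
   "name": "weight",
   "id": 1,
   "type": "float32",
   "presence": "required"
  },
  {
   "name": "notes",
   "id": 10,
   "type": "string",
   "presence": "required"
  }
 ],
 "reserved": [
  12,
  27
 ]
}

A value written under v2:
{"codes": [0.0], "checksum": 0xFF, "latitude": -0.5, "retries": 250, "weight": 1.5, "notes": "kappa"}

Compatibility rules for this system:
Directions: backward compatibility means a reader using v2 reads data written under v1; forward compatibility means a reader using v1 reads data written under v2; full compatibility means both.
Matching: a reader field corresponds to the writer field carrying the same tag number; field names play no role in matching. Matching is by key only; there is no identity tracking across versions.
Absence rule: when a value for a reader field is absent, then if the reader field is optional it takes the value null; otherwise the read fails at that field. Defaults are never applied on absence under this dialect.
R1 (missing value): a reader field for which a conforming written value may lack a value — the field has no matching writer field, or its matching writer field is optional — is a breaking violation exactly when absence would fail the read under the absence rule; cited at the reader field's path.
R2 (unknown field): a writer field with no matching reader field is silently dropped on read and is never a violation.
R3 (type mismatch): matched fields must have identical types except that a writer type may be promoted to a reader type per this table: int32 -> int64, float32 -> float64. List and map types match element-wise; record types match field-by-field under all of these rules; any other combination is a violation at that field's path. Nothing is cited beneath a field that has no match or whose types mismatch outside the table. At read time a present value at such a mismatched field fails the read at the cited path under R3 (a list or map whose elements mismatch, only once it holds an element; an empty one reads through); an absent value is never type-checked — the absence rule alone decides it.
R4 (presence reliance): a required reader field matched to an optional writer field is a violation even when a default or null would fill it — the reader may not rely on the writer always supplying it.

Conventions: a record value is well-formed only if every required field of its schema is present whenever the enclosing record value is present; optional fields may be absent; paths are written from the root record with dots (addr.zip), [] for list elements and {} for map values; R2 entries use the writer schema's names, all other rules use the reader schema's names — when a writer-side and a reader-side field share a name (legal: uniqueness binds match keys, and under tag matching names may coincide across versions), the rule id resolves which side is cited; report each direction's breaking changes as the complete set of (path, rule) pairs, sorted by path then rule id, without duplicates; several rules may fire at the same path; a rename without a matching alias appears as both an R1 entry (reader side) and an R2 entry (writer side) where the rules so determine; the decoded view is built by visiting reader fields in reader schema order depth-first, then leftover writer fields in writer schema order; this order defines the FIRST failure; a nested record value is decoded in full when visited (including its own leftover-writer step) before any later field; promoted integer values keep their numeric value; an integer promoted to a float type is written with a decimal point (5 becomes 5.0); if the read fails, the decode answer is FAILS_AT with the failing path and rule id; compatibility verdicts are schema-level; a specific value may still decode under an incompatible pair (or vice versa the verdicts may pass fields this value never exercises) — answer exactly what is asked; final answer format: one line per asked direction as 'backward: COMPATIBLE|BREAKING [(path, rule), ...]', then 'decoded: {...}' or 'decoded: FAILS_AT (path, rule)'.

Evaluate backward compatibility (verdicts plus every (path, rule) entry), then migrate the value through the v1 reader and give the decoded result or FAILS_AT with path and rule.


backward: COMPATIBLE []; decoded: {"tags": [0.0], "checksum": 0xFF, "latitude": -0.5, "retries": 250, "weight": 1.5, "score": null, "notes": "kappa"}

the writer's type comes first in each User pair
backward analysis of User with v2 as reader and v1 as writer:
  writer required, list<float32> -> list<float32>: reader codes maps from writer tags
  writer required, bytes -> bytes: reader checksum maps from writer checksum
  writer optional, float64 -> float64: reader latitude maps from writer latitude
  writer optional, int64 -> int64: reader retries maps from writer retries
  writer required, float32 -> float32: reader weight maps from writer weight
  writer required, string -> string: reader notes maps from writer notes
  leftover writer field: score
  => backward verdict for User: COMPATIBLE, no violations
decode walk for User under reader schema v1:
  tags := [0.0] (from writer codes)
  checksum := 0xFF
  latitude := -0.5
  retries := 250
  weight := 1.5
  score := null (absent, optional -> null)
  notes := "kappa"
  => decoded: {"tags": [0.0], "checksum": 0xFF, "latitude": -0.5, "retries": 250, "weight": 1.5, "score": null, "notes": "kappa"}
checking off the User differences that do not matter here:
  removed field score from record User (its key 12 joins the reserved list) -> no rule fires on it in User's dialect; the asked verdict holds
  renamed field tags to codes in record User (alias tags declared on the renamed field) -> no rule fires on it in User's dialect; the asked verdict holds


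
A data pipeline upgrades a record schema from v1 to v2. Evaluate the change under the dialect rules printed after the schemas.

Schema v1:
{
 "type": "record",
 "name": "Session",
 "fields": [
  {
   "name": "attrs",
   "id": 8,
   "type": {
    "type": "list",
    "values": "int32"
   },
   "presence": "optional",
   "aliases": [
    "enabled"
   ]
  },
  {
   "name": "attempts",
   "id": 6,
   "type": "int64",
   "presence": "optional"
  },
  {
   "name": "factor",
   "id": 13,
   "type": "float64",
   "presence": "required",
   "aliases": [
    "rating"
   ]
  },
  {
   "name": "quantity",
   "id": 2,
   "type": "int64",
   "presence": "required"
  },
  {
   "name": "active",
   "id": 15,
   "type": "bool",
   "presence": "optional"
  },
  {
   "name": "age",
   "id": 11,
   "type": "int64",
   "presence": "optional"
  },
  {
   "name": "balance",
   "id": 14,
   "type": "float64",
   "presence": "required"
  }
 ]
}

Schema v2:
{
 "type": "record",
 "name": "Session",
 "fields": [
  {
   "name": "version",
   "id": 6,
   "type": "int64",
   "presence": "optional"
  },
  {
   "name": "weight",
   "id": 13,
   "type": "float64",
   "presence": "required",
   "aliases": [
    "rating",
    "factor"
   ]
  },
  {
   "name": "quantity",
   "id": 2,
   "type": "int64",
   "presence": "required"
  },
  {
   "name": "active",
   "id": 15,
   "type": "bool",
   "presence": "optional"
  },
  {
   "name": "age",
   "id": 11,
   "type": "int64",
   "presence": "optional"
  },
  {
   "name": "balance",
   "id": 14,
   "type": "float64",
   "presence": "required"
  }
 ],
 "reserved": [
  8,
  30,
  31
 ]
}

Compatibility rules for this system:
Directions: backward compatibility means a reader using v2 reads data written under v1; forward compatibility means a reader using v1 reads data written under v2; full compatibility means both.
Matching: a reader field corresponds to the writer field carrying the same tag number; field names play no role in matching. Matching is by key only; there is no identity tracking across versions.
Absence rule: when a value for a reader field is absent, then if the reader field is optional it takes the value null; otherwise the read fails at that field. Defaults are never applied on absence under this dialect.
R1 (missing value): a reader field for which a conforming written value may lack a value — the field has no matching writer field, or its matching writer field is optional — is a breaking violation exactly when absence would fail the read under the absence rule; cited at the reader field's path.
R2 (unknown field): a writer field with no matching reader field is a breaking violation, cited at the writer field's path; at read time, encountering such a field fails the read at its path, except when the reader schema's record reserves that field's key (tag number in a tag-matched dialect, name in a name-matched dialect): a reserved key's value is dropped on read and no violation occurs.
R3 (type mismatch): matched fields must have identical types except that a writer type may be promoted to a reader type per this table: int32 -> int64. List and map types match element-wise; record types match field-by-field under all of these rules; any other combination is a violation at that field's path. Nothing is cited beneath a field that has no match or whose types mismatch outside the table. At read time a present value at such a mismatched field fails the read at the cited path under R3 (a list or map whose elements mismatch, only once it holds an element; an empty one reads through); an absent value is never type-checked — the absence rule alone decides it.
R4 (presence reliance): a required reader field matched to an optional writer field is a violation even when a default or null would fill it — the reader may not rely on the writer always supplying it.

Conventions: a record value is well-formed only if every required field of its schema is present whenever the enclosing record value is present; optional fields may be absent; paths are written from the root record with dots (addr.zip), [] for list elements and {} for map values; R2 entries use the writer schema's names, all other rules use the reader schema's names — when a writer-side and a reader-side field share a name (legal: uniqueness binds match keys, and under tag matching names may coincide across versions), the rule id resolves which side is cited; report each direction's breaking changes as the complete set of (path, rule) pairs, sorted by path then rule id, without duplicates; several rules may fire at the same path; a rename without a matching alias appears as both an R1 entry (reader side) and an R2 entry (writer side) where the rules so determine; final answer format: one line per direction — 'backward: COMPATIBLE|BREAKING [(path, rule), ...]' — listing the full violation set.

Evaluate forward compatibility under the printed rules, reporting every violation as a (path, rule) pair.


forward: COMPATIBLE []

arrows below run writer -> reader for Session
forward on Session — v1 reading data written by v2:
  attrs has no writer counterpart
  attempts: int64 -> int64, writer optional; from version
  factor: float64 -> float64, writer required; from weight
  quantity: int64 -> int64, writer required; from quantity
  active: bool -> bool, writer optional; from active
  age: int64 -> int64, writer optional; from age
  balance: float64 -> float64, writer required; from balance
  => forward: COMPATIBLE
diffs on Session not affecting the asked answer:
  renamed field attempts to version in record Session -> no rule fires on it in Session's dialect; the asked verdict holds
  renamed field factor to weight in record Session (alias factor declared on the renamed field) -> no rule fires on it in Session's dialect; the asked verdict holds
  removed field attrs from record Session (its key 8 joins the reserved list) -> no rule fires on it in Session's dialect; the asked verdict holds


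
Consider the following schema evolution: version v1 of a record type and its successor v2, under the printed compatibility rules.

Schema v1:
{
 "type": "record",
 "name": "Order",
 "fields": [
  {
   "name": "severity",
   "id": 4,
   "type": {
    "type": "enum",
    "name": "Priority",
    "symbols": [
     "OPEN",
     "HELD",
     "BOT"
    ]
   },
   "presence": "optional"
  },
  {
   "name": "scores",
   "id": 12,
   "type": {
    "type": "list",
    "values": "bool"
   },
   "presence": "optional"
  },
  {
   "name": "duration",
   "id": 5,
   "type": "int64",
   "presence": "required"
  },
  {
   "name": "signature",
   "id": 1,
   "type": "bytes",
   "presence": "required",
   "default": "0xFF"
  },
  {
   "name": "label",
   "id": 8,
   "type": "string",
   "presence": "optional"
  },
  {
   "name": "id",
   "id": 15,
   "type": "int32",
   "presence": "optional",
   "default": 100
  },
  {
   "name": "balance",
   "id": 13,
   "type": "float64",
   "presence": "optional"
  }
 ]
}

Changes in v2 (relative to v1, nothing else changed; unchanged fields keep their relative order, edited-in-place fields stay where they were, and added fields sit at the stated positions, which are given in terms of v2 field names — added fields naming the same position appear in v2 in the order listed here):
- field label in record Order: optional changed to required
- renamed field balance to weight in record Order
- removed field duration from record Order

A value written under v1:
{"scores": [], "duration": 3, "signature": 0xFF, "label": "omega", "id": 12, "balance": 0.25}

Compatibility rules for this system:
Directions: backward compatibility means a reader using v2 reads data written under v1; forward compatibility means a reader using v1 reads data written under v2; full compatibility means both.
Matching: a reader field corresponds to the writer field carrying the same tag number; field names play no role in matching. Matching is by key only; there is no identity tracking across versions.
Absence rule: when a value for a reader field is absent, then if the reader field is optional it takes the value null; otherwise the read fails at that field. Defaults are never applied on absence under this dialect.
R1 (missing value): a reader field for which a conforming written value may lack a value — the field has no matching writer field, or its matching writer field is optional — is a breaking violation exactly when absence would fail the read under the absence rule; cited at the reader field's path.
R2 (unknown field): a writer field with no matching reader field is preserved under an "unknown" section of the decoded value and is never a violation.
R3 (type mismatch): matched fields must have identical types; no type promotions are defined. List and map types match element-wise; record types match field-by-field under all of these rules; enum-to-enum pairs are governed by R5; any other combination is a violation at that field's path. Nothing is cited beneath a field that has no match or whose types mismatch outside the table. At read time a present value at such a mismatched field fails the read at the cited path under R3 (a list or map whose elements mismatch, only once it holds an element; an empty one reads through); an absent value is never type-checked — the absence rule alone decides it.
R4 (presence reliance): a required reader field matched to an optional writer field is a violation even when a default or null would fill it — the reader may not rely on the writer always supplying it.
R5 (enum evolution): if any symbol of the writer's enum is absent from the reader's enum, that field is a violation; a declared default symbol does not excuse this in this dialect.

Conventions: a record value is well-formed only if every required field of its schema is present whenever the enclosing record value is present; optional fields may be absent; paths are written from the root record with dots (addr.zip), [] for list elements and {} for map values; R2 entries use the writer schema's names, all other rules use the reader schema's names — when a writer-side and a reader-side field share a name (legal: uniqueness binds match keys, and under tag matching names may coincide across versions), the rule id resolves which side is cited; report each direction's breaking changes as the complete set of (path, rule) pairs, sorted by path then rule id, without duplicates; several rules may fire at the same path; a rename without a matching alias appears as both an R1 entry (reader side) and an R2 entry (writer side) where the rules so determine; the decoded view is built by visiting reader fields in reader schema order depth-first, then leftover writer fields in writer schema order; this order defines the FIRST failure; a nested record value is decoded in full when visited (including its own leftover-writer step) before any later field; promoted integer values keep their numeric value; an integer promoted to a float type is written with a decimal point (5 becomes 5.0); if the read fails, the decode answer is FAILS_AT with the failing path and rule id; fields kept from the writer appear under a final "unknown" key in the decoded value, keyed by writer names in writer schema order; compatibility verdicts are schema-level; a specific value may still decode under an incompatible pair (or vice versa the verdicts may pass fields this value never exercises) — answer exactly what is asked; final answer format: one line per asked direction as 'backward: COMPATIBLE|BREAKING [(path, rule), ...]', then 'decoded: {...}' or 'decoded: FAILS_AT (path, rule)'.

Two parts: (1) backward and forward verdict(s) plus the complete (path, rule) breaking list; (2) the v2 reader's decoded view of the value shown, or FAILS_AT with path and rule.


arrows below run writer -> reader for Order
backward analysis of Order with v2 as reader and v1 as writer:
  severity: Priority -> Priority, writer optional; from severity
  scores: list<bool> -> list<bool>, writer optional; from scores
  signature: bytes -> bytes, writer required; from signature
  label: string -> string, writer optional; from label
  id: int32 -> int32, writer optional; from id
  weight: float64 -> float64, writer optional; from balance
  writer field duration has no reader counterpart
  breaking: (label, R1)
  breaking: (label, R4)
  backward on Order therefore BREAKING (2)
forward analysis of Order with v1 as reader and v2 as writer:
  severity: Priority -> Priority, writer optional; from severity
  scores: list<bool> -> list<bool>, writer optional; from scores
  duration has no writer counterpart
  signature: bytes -> bytes, writer required; from signature
  label: string -> string, writer required; from label
  id: int32 -> int32, writer optional; from id
  balance: float64 -> float64, writer optional; from weight
  breaking: (duration, R1)
  forward on Order therefore BREAKING (1)
decoding the Order value with the v2 reader:
  severity := null (not supplied -> null)
  scores := []
  signature := 0xFF
  label := "omega"
  id := 12
  weight := 0.25 (from writer balance)
  writer duration: kept under "unknown"
  => decoded: {"severity": null, "scores": [], "signature": 0xFF, "label": "omega", "id": 12, "weight": 0.25, "unknown": {"duration": 3}}

backward: BREAKING [(label, R1), (label, R4)]; forward: BREAKING [(duration, R1)]; decoded: {"severity": null, "scores": [], "signature": 0xFF, "label": "omega", "id": 12, "weight": 0.25, "unknown": {"duration": 3}}


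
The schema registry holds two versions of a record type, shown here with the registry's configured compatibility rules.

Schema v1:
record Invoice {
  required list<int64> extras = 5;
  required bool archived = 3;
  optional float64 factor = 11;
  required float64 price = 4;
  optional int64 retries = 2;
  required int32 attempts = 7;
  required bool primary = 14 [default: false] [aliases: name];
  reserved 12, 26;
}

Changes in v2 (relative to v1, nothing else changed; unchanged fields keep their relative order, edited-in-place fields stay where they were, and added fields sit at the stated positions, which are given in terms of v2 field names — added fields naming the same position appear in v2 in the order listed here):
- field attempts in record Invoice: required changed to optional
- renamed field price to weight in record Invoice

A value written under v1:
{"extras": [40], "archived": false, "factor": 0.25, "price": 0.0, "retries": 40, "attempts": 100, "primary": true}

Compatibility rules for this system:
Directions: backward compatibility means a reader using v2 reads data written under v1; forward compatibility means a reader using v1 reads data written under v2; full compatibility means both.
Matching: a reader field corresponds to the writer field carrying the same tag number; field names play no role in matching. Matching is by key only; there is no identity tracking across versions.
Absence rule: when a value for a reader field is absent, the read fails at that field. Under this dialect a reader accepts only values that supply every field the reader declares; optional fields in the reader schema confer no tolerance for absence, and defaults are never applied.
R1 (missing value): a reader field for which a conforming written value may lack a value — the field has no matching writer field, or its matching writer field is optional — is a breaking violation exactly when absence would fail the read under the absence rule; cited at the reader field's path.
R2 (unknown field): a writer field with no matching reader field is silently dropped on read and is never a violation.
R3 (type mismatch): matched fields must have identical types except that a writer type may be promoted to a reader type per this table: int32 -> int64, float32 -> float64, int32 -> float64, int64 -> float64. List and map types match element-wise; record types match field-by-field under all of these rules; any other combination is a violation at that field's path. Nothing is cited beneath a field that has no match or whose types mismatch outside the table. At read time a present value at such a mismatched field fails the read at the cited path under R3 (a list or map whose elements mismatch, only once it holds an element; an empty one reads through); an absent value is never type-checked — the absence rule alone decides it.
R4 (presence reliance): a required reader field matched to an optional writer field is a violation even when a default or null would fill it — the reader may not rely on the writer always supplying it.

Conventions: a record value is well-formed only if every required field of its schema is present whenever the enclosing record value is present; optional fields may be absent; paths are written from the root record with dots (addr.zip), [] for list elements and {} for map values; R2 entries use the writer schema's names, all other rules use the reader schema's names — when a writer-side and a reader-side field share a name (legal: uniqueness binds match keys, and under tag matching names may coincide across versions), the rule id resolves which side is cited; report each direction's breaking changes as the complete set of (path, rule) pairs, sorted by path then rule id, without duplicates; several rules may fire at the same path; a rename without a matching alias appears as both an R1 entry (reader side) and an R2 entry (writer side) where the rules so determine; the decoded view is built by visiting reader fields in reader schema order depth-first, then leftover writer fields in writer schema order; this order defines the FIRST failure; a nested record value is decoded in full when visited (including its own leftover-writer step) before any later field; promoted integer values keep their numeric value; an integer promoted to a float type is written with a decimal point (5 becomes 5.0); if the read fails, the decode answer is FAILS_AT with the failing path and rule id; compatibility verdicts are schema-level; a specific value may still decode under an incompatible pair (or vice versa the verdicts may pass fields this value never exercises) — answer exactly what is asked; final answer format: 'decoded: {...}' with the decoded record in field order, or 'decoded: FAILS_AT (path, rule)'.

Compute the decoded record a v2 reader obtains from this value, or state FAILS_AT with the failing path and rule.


arrows below run writer -> reader for Invoice
migrating the Invoice value to v2:
  extras := [40]
  archived := false
  factor := 0.25
  weight := 0.0 (from writer price)
  retries := 40
  attempts := 100
  primary := true
  => decoded: {"extras": [40], "archived": false, "factor": 0.25, "weight": 0.0, "retries": 40, "attempts": 100, "primary": true}
remaining Invoice differences; none change what is asked:
  field attempts in record Invoice: required changed to optional -> affects the rule determinations only; this particular Invoice value decodes identically

decoded: {"extras": [40], "archived": false, "factor": 0.25, "weight": 0.0, "retries": 40, "attempts": 100, "primary": true}


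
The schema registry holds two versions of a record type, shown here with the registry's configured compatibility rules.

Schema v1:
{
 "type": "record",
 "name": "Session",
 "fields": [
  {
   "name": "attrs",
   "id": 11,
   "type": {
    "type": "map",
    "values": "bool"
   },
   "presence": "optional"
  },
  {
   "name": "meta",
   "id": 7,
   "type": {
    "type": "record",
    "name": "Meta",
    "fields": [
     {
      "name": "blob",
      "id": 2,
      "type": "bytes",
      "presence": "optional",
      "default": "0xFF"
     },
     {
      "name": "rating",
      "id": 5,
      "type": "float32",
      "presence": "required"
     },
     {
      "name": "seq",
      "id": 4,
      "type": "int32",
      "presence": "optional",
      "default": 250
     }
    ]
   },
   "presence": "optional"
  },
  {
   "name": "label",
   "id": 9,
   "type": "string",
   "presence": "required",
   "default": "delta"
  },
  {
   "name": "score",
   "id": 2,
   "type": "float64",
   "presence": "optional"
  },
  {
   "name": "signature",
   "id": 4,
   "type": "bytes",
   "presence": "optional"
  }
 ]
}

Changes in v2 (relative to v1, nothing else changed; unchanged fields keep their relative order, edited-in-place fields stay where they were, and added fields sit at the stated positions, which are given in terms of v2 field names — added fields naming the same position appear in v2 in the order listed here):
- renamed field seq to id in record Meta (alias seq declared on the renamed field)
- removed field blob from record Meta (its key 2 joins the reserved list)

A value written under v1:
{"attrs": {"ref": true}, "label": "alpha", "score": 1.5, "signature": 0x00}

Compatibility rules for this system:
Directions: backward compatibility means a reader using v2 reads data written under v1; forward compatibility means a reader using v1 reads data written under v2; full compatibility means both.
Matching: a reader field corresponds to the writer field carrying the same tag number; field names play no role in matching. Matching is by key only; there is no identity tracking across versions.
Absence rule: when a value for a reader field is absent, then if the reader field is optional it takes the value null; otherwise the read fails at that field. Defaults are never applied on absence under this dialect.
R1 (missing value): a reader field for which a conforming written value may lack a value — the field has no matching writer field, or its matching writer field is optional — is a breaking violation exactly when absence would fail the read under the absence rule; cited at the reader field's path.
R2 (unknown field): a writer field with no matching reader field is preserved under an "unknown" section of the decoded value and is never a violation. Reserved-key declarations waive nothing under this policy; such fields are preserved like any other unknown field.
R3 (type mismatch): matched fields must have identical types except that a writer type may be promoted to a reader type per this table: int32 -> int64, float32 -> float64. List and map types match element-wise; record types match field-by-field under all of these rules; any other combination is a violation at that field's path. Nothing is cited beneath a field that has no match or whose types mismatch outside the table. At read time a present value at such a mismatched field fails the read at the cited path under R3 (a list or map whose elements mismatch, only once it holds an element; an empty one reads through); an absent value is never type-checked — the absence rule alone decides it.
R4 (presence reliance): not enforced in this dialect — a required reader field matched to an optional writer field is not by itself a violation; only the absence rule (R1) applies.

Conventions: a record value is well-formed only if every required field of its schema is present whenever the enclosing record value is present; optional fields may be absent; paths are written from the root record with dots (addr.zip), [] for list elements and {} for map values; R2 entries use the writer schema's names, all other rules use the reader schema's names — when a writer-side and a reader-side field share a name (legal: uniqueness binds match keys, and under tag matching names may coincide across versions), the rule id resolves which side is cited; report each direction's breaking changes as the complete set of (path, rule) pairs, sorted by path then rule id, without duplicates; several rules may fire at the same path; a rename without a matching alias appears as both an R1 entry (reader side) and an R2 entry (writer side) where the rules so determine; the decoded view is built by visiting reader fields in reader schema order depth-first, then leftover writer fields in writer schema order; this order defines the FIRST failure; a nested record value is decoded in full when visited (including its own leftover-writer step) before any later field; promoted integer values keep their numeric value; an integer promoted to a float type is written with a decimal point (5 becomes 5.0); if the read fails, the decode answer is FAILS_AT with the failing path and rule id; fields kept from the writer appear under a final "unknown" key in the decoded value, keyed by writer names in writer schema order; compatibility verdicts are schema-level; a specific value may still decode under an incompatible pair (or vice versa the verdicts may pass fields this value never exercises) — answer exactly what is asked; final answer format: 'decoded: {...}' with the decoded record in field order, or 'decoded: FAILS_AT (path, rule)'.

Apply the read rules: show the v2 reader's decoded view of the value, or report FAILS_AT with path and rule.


decoded: {"attrs": {"ref": true}, "meta": null, "label": "alpha", "score": 1.5, "signature": 0x00}

the writer's type comes first in each Session pair
decode walk for Session under reader schema v2:
  attrs := {"ref": true}
  meta := null (missing; optional => null)
  label := "alpha"
  score := 1.5
  signature := 0x00
  => decoded: {"attrs": {"ref": true}, "meta": null, "label": "alpha", "score": 1.5, "signature": 0x00}
the other Session changes do not affect what is asked:
  renamed field seq to id in record Meta (alias seq declared on the renamed field) -> triggers nothing under the printed rules; the Session answer is the same either way
  removed field blob from record Meta (its key 2 joins the reserved list) -> triggers nothing under the printed rules; the Session answer is the same either way


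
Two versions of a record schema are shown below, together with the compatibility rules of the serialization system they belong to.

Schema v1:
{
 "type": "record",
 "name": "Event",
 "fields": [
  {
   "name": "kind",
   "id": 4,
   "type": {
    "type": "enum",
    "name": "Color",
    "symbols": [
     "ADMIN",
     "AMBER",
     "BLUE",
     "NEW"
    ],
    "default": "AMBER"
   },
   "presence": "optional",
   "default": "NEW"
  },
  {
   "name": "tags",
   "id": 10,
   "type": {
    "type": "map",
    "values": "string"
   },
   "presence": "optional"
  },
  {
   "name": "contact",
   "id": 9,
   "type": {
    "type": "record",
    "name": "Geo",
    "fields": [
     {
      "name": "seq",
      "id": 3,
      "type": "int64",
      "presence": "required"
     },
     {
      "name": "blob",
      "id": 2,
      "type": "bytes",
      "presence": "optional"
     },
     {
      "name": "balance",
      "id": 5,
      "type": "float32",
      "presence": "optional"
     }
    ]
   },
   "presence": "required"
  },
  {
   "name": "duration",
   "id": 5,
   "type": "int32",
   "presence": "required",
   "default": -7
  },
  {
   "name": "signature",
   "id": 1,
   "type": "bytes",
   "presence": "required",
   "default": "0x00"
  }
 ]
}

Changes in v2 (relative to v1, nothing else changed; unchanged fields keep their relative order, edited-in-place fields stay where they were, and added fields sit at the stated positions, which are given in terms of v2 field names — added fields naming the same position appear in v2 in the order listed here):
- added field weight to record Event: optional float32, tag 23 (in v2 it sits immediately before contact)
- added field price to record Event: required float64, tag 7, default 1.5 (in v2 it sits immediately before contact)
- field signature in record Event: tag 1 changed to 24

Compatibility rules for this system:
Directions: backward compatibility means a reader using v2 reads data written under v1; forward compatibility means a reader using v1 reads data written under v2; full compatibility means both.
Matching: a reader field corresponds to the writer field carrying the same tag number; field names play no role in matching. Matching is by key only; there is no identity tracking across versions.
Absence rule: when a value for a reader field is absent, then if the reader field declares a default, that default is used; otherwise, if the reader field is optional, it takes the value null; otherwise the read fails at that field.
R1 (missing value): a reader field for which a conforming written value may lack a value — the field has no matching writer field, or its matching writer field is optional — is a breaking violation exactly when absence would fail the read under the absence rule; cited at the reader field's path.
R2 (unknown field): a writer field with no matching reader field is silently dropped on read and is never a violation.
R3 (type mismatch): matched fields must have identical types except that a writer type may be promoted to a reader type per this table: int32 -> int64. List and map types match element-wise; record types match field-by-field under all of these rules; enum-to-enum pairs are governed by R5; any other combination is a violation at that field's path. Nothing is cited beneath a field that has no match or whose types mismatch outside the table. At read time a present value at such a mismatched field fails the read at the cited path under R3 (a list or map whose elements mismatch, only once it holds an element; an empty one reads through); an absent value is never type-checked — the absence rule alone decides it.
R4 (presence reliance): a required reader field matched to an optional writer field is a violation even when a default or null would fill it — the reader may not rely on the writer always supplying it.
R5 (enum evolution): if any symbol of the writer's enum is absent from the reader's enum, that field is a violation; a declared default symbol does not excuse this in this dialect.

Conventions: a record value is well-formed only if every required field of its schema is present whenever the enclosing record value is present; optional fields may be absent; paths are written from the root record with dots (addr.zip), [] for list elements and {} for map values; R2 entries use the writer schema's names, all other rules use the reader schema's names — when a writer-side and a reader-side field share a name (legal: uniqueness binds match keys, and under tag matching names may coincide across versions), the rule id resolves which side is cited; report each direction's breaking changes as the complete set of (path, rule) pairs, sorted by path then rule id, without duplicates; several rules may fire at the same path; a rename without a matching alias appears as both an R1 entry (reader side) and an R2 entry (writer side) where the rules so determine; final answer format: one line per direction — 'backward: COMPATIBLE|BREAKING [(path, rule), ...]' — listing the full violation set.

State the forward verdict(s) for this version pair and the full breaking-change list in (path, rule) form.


in Event below, arrows point writer -> reader
checking forward for Event: reader v1 against writer v2:
  kind: Color -> Color, writer optional; from kind
  tags: map<string, string> -> map<string, string>, writer optional; from tags
  contact: Geo -> Geo, writer required; from contact
  duration: int32 -> int32, writer required; from duration
  no writer field matches reader signature
  writer weight: unknown to reader
  writer price: unknown to reader
  writer signature: unknown to reader
  contact.seq: int64 -> int64, writer required; from contact.seq
  contact.blob: bytes -> bytes, writer optional; from contact.blob
  contact.balance: float32 -> float32, writer optional; from contact.balance
  nothing fires on Event: forward is COMPATIBLE
diffs on Event not affecting the asked answer:
  added field weight to record Event: optional float32, tag 23 (in v2 it sits immediately before contact) -> triggers nothing under Event's printed rules — same verdict
  added field price to record Event: required float64, tag 7, default 1.5 (in v2 it sits immediately before contact) -> triggers nothing under Event's printed rules — same verdict
  field signature in record Event: tag 1 changed to 24 -> triggers nothing under Event's printed rules — same verdict

forward: COMPATIBLE []


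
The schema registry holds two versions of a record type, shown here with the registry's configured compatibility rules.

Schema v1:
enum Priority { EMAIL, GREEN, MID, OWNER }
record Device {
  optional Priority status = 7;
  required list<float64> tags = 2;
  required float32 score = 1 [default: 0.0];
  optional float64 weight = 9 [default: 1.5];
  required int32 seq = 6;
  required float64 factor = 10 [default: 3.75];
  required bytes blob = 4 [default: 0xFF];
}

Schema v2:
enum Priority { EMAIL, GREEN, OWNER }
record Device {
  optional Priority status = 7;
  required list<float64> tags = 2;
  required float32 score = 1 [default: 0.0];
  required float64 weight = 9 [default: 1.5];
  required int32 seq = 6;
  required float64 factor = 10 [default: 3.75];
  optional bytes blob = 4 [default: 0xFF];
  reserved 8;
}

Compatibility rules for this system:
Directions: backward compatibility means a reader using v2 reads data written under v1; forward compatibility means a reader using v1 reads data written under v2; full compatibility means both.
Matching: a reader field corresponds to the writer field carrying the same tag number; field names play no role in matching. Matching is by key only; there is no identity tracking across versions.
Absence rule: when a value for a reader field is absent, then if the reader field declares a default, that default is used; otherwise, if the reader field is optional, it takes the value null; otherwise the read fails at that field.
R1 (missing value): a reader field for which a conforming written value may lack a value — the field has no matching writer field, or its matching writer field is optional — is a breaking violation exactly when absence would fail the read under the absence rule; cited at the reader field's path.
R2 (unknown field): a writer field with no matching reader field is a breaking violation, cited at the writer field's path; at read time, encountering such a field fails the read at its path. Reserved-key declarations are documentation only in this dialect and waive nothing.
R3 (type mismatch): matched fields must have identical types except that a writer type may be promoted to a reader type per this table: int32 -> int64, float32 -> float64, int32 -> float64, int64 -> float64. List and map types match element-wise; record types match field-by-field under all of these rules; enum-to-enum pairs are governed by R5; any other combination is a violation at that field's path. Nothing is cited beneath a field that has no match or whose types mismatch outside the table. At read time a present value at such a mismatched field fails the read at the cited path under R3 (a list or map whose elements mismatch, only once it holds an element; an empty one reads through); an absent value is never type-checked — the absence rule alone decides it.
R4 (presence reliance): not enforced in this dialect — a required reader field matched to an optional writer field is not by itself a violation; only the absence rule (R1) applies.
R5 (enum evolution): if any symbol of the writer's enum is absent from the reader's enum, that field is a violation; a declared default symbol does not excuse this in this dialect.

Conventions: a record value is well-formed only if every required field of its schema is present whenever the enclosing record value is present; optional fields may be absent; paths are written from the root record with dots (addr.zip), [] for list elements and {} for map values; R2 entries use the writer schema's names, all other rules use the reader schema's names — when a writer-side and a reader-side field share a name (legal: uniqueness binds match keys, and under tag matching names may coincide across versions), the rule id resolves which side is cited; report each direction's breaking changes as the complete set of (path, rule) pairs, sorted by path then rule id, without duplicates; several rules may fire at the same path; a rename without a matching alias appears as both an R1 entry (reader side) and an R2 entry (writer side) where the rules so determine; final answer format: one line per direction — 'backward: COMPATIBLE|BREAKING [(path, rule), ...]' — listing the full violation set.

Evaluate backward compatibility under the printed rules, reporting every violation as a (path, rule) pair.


backward: BREAKING [(status, R5)]

in Device below, arrows point writer -> reader
checking backward for Device: reader v2 against writer v1:
  status <- status (Priority -> Priority, writer optional)
  tags <- tags (list<float64> -> list<float64>, writer required)
  score <- score (float32 -> float32, writer required)
  weight <- weight (float64 -> float64, writer optional)
  seq <- seq (int32 -> int32, writer required)
  factor <- factor (float64 -> float64, writer required)
  blob <- blob (bytes -> bytes, writer required)
  rule R5 violated at status
  => 1 violation(s): backward is BREAKING for Device
remaining Device differences; none change what is asked:
  field weight in record Device: optional changed to required -> triggers nothing under Device's printed rules — same verdict
  field blob in record Device: required changed to optional -> triggers nothing under Device's printed rules — same verdict
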